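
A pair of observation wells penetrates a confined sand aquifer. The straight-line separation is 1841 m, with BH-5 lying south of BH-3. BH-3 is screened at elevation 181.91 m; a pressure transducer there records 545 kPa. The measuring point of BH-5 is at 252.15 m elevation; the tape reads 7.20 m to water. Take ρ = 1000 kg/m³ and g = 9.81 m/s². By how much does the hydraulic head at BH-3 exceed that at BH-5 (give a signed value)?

Δh ≈ -7.48 m

Pressure head at BH-3: ψ = P/(ρg) = 545×1000 / (1000 × 9.81) = 55.56 m.
Total head at BH-3: h = z + ψ = 181.91 + 55.56 = 237.47 m.
Total head at BH-5: h = 252.15 − 7.20 = 244.95 m.
Head difference: h(BH-3) − h(BH-5) = 237.47 − 244.95 = -7.48 m.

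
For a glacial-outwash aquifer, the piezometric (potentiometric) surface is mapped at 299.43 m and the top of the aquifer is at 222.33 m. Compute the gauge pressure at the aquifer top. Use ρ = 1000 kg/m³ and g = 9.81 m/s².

Pressure head at the aquifer top: ψ = h − z = 299.43 − 222.33 = 77.10 m.
P = ρgψ = 1000 × 9.81 × 77.10 = 756351 Pa ≈ 756 kPa.

P ≈ 756 kPa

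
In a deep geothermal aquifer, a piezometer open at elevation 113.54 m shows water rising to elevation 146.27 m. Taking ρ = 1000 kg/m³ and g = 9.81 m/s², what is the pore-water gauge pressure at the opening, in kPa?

P ≈ 321 kPa

Pressure head ψ = h − z = 146.27 − 113.54 = 32.73 m.
P = ρgψ = 1000 × 9.81 × 32.73 = 321081 Pa ≈ 321 kPa.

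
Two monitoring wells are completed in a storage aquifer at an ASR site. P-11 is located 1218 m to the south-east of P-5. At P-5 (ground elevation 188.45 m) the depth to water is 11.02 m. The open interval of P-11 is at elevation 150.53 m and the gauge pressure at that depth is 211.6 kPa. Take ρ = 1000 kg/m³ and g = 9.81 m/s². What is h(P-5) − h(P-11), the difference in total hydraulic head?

Total head at P-5: h = 188.45 − 11.02 = 177.43 m.
Pressure head at P-11: ψ = P/(ρg) = 211.6×1000 / (1000 × 9.81) = 21.57 m.
Total head at P-11: h = z + ψ = 150.53 + 21.57 = 172.10 m.
Head difference: h(P-5) − h(P-11) = 177.43 − 172.10 = 5.33 m.

Δh ≈ 5.33 m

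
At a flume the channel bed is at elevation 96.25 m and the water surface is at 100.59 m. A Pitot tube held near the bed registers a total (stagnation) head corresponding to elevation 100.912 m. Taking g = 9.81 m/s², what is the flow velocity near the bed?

Near the bed, under hydrostatic conditions, the piezometric head (z + ψ) equals the free-surface elevation, 100.59 m.
Velocity head = total − piezometric = 100.912 − 100.59 = 0.322 m.
v = √(2g·h_v) = √(2 × 9.81 × 0.322) = 2.51 m/s.

v ≈ 2.51 m/s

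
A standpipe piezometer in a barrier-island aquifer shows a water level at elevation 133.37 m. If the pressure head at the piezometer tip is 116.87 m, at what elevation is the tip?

z ≈ 16.50 m

z = h − ψ = 133.37 − 116.87 = 16.50 m.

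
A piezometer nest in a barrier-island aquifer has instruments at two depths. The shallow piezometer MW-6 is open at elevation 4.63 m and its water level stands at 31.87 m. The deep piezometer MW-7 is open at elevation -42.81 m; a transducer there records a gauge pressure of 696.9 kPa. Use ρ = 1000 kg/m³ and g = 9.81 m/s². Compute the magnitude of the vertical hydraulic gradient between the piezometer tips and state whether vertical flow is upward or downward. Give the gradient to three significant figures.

|i_v| ≈ 0.0767; vertical flow is downward

Total head at MW-6: h = 31.87 m (water level in the standpipe).
Pressure head at MW-7: ψ = P/(ρg) = 696.9×1000 / (1000 × 9.81) = 71.04 m.
Total head at MW-7: h = z + ψ = -42.81 + 71.04 = 28.23 m.
Δh = h(MW-6) − h(MW-7) = 31.87 − 28.23 = 3.64 m.
Vertical separation Δz = 4.63 − (-42.81) = 47.44 m.
|i_v| = |Δh| / Δz = 3.64 / 47.44 = 0.0767.
Head is higher in the shallow piezometer, so vertical flow is downward (recharge condition).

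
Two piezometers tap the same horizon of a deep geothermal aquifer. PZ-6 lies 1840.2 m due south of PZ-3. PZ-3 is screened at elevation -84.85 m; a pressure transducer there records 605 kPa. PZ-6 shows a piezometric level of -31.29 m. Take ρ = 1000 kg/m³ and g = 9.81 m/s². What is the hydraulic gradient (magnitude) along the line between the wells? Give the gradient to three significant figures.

i ≈ 0.00441

Pressure head at PZ-3: ψ = P/(ρg) = 605×1000 / (1000 × 9.81) = 61.67 m.
Total head at PZ-3: h = z + ψ = -84.85 + 61.67 = -23.18 m.
Total head at PZ-6: h = -31.29 m (water level in the piezometer is the total head).
Head difference: h(PZ-3) − h(PZ-6) = -23.18 − (-31.29) = 8.11 m.
Hydraulic gradient: i = |Δh| / L = 8.11 / 1840.2 = 0.00441.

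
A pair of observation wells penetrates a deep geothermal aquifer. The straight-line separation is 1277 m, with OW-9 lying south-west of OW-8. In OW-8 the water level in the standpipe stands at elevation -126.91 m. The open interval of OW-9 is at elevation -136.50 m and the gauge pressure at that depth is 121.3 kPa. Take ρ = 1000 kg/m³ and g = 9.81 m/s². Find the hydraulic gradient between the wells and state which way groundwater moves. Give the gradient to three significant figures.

Total head at OW-8: h = -126.91 m (water level in the piezometer is the total head).
Pressure head at OW-9: ψ = P/(ρg) = 121.3×1000 / (1000 × 9.81) = 12.36 m.
Total head at OW-9: h = z + ψ = -136.50 + 12.36 = -124.14 m.
Head difference: h(OW-8) − h(OW-9) = -126.91 − (-124.14) = -2.77 m.
Hydraulic gradient: i = |Δh| / L = 2.77 / 1277 = 0.00217.
Flow is from higher to lower head: from OW-9 toward OW-8, i.e. toward the north-east.

i ≈ 0.00217; groundwater flows toward the north-east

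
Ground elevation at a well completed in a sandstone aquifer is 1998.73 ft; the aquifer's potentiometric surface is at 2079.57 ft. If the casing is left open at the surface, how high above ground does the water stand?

Water rises to the potentiometric surface, so the rise above ground = 2079.57 − 1998.73 = 80.84 ft.

≈ 80.84 ft above ground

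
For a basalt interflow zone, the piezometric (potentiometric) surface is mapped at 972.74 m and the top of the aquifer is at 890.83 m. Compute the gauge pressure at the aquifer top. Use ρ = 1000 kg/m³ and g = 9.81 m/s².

P ≈ 804 kPa

Pressure head at the aquifer top: ψ = h − z = 972.74 − 890.83 = 81.91 m.
P = ρgψ = 1000 × 9.81 × 81.91 = 803537 Pa ≈ 804 kPa.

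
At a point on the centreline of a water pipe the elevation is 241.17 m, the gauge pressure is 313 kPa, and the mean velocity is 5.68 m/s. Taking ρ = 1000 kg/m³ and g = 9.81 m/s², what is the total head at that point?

h ≈ 274.72 m

Pressure head ψ = P/(ρg) = 313×1000 / (1000 × 9.81) = 31.91 m.
Velocity head = v²/(2g) = 5.68² / (2 × 9.81) = 1.644 m.
h = z + ψ + v²/(2g) = 241.17 + 31.91 + 1.644 = 274.72 m.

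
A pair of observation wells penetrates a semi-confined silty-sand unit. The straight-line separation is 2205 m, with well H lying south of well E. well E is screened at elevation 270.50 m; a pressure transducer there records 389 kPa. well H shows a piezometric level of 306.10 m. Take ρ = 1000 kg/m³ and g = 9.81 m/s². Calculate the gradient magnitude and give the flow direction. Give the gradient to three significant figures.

Pressure head at well E: ψ = P/(ρg) = 389×1000 / (1000 × 9.81) = 39.65 m.
Total head at well E: h = z + ψ = 270.50 + 39.65 = 310.15 m.
Total head at well H: h = 306.10 m (water level in the piezometer is the total head).
Head difference: h(well E) − h(well H) = 310.15 − 306.10 = 4.05 m.
Hydraulic gradient: i = |Δh| / L = 4.05 / 2205 = 0.00184.
Flow is from higher to lower head: from well E toward well H, i.e. toward the south.

i ≈ 0.00184; groundwater flows toward the south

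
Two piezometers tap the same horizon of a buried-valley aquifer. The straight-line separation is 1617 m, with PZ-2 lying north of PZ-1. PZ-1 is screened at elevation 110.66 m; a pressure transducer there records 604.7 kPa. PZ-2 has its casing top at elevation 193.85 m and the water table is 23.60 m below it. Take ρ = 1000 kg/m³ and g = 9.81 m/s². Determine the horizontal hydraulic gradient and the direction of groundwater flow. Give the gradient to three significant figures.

i ≈ 0.00127; groundwater flows toward the north

Pressure head at PZ-1: ψ = P/(ρg) = 604.7×1000 / (1000 × 9.81) = 61.64 m.
Total head at PZ-1: h = z + ψ = 110.66 + 61.64 = 172.30 m.
Total head at PZ-2: h = 193.85 − 23.60 = 170.25 m.
Head difference: h(PZ-1) − h(PZ-2) = 172.30 − 170.25 = 2.05 m.
Hydraulic gradient: i = |Δh| / L = 2.05 / 1617 = 0.00127.
Flow is from higher to lower head: from PZ-1 toward PZ-2, i.e. toward the north.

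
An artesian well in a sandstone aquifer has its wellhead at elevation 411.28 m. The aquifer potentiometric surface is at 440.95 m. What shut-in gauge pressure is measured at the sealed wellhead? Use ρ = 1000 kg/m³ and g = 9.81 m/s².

P ≈ 291 kPa

Head above the cap: Δh = 440.95 − 411.28 = 29.67 m.
P = ρgΔh = 1000 × 9.81 × 29.67 = 291063 Pa ≈ 291 kPa.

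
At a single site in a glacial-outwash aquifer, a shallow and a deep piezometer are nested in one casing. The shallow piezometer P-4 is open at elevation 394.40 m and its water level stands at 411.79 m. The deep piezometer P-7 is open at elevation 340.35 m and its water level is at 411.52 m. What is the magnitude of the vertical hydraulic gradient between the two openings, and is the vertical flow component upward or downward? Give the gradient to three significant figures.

Total head at P-4: h = 411.79 m (water level in the standpipe).
Total head at P-7: h = 411.52 m.
Δh = h(P-4) − h(P-7) = 411.79 − 411.52 = 0.27 m.
Vertical separation Δz = 394.40 − 340.35 = 54.05 m.
|i_v| = |Δh| / Δz = 0.27 / 54.05 = 0.00500.
Head is higher in the shallow piezometer, so vertical flow is downward (recharge condition).

|i_v| ≈ 0.00500; vertical flow is downward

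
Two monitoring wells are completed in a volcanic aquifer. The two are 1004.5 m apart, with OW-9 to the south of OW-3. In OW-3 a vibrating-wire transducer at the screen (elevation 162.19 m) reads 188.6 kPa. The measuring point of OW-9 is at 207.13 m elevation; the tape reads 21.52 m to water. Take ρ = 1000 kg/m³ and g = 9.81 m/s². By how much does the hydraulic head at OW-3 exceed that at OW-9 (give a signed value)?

Pressure head at OW-3: ψ = P/(ρg) = 188.6×1000 / (1000 × 9.81) = 19.23 m.
Total head at OW-3: h = z + ψ = 162.19 + 19.23 = 181.42 m.
Total head at OW-9: h = 207.13 − 21.52 = 185.61 m.
Head difference: h(OW-3) − h(OW-9) = 181.42 − 185.61 = -4.19 m.

Δh ≈ -4.19 m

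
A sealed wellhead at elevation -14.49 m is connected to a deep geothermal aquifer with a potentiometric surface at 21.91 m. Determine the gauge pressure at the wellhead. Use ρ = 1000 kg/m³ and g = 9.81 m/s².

Head above the cap: Δh = 21.91 − (-14.49) = 36.40 m.
P = ρgΔh = 1000 × 9.81 × 36.40 = 357084 Pa ≈ 357 kPa.

P ≈ 357 kPa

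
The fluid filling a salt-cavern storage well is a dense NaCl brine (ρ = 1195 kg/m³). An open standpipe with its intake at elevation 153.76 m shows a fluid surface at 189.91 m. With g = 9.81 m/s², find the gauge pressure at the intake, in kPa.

P ≈ 424 kPa

Pressure head ψ = h − z = 189.91 − 153.76 = 36.15 m.
P = ρgψ = 1195 × 9.81 × 36.15 = 423785 Pa ≈ 424 kPa.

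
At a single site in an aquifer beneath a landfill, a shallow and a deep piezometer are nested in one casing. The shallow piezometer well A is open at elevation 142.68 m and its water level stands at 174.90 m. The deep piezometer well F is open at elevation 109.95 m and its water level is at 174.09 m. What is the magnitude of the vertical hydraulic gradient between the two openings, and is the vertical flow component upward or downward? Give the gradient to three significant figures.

Total head at well A: h = 174.90 m (water level in the standpipe).
Total head at well F: h = 174.09 m.
Δh = h(well A) − h(well F) = 174.90 − 174.09 = 0.81 m.
Vertical separation Δz = 142.68 − 109.95 = 32.73 m.
|i_v| = |Δh| / Δz = 0.81 / 32.73 = 0.0247.
Head is higher in the shallow piezometer, so vertical flow is downward (recharge condition).

|i_v| ≈ 0.0247; vertical flow is downward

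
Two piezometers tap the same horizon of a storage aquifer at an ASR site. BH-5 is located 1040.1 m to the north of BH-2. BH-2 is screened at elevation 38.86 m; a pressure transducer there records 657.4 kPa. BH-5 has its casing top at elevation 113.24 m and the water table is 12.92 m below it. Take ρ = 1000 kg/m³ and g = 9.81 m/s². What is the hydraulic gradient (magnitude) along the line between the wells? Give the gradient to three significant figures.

i ≈ 0.00534

Pressure head at BH-2: ψ = P/(ρg) = 657.4×1000 / (1000 × 9.81) = 67.01 m.
Total head at BH-2: h = z + ψ = 38.86 + 67.01 = 105.87 m.
Total head at BH-5: h = 113.24 − 12.92 = 100.32 m.
Head difference: h(BH-2) − h(BH-5) = 105.87 − 100.32 = 5.55 m.
Hydraulic gradient: i = |Δh| / L = 5.55 / 1040.1 = 0.00534.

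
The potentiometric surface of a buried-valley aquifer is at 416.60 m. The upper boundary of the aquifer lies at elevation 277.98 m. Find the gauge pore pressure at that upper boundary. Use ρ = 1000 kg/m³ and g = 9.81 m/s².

Pressure head at the aquifer top: ψ = h − z = 416.60 − 277.98 = 138.62 m.
P = ρgψ = 1000 × 9.81 × 138.62 = 1359862 Pa ≈ 1360 kPa.

P ≈ 1360 kPa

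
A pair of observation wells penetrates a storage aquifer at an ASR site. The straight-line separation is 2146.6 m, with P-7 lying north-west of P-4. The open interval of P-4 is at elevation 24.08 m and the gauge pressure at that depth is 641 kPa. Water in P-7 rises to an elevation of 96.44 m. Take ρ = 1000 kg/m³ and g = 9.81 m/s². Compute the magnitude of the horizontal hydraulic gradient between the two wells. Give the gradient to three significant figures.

Pressure head at P-4: ψ = P/(ρg) = 641×1000 / (1000 × 9.81) = 65.34 m.
Total head at P-4: h = z + ψ = 24.08 + 65.34 = 89.42 m.
Total head at P-7: h = 96.44 m (water level in the piezometer is the total head).
Head difference: h(P-4) − h(P-7) = 89.42 − 96.44 = -7.02 m.
Hydraulic gradient: i = |Δh| / L = 7.02 / 2146.6 = 0.00327.

i ≈ 0.00327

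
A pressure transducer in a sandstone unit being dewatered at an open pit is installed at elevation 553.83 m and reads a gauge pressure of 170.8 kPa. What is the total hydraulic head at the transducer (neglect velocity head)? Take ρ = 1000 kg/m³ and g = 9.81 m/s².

ψ = P/(ρg) = 170.8×1000 / (1000 × 9.81) = 17.41 m.
h = z + ψ = 553.83 + 17.41 = 571.24 m.

h ≈ 571.24 m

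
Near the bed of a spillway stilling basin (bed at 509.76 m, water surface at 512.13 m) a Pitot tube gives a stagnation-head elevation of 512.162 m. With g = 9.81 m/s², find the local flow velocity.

Near the bed, under hydrostatic conditions, the piezometric head (z + ψ) equals the free-surface elevation, 512.13 m.
Velocity head = total − piezometric = 512.162 − 512.13 = 0.032 m.
v = √(2g·h_v) = √(2 × 9.81 × 0.032) = 0.792 m/s.

v ≈ 0.792 m/s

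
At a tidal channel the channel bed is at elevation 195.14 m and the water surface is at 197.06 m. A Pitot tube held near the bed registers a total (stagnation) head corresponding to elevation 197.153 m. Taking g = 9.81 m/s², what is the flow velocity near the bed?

v ≈ 1.35 m/s

Near the bed, under hydrostatic conditions, the piezometric head (z + ψ) equals the free-surface elevation, 197.06 m.
Velocity head = total − piezometric = 197.153 − 197.06 = 0.093 m.
v = √(2g·h_v) = √(2 × 9.81 × 0.093) = 1.35 m/s.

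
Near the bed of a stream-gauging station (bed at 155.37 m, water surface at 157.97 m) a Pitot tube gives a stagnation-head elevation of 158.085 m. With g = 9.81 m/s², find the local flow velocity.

v ≈ 1.50 m/s

Near the bed, under hydrostatic conditions, the piezometric head (z + ψ) equals the free-surface elevation, 157.97 m.
Velocity head = total − piezometric = 158.085 − 157.97 = 0.115 m.
v = √(2g·h_v) = √(2 × 9.81 × 0.115) = 1.50 m/s.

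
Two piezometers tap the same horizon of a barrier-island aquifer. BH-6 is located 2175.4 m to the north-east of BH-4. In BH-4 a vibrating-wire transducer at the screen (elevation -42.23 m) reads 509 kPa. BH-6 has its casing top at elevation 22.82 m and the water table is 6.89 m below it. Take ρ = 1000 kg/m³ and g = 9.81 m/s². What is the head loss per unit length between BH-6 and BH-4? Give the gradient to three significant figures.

i ≈ 0.00288 m/m

Pressure head at BH-4: ψ = P/(ρg) = 509×1000 / (1000 × 9.81) = 51.89 m.
Total head at BH-4: h = z + ψ = -42.23 + 51.89 = 9.66 m.
Total head at BH-6: h = 22.82 − 6.89 = 15.93 m.
Head difference: h(BH-4) − h(BH-6) = 9.66 − 15.93 = -6.27 m.
Hydraulic gradient: i = |Δh| / L = 6.27 / 2175.4 = 0.00288.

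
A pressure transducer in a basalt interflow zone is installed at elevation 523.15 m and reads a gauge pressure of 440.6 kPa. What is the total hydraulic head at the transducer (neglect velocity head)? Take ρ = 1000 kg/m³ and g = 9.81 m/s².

ψ = P/(ρg) = 440.6×1000 / (1000 × 9.81) = 44.91 m.
h = z + ψ = 523.15 + 44.91 = 568.06 m.

h ≈ 568.06 m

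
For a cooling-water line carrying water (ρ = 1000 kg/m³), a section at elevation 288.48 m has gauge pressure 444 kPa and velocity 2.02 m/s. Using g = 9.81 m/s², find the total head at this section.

Pressure head ψ = P/(ρg) = 444×1000 / (1000 × 9.81) = 45.26 m.
Velocity head = v²/(2g) = 2.02² / (2 × 9.81) = 0.208 m.
h = z + ψ + v²/(2g) = 288.48 + 45.26 + 0.208 = 333.95 m.

h ≈ 333.95 m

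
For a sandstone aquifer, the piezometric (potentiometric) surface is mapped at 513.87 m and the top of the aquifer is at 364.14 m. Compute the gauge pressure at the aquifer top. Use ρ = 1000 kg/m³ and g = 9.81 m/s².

Pressure head at the aquifer top: ψ = h − z = 513.87 − 364.14 = 149.73 m.
P = ρgψ = 1000 × 9.81 × 149.73 = 1468851 Pa ≈ 1470 kPa.

P ≈ 1470 kPa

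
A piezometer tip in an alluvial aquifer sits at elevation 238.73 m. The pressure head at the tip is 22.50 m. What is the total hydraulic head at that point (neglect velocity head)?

h = z + ψ = 238.73 + 22.50 = 261.23 m.

h ≈ 261.23 m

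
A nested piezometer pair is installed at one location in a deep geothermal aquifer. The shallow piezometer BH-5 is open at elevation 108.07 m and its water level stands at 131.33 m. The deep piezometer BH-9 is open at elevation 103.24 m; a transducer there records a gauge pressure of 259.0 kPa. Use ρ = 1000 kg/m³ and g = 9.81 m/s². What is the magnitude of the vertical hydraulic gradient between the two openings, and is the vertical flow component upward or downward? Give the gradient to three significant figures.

Total head at BH-5: h = 131.33 m (water level in the standpipe).
Pressure head at BH-9: ψ = P/(ρg) = 259.0×1000 / (1000 × 9.81) = 26.40 m.
Total head at BH-9: h = z + ψ = 103.24 + 26.40 = 129.64 m.
Δh = h(BH-5) − h(BH-9) = 131.33 − 129.64 = 1.69 m.
Vertical separation Δz = 108.07 − 103.24 = 4.83 m.
|i_v| = |Δh| / Δz = 1.69 / 4.83 = 0.350.
Head is higher in the shallow piezometer, so vertical flow is downward (recharge condition).

|i_v| ≈ 0.350; vertical flow is downward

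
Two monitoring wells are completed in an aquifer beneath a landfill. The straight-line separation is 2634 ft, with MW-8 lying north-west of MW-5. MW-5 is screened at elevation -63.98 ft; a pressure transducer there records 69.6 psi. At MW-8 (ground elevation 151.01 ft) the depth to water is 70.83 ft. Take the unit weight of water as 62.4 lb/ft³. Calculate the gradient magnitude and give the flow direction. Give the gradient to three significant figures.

i ≈ 0.00625; groundwater flows toward the north-west

Pressure head at MW-5: ψ = 144·P/γ = 144 × 69.6 / 62.4 = 160.62 ft.
Total head at MW-5: h = z + ψ = -63.98 + 160.62 = 96.64 ft.
Total head at MW-8: h = 151.01 − 70.83 = 80.18 ft.
Head difference: h(MW-5) − h(MW-8) = 96.64 − 80.18 = 16.46 ft.
Hydraulic gradient: i = |Δh| / L = 16.46 / 2634 = 0.00625.
Flow is from higher to lower head: from MW-5 toward MW-8, i.e. toward the north-west.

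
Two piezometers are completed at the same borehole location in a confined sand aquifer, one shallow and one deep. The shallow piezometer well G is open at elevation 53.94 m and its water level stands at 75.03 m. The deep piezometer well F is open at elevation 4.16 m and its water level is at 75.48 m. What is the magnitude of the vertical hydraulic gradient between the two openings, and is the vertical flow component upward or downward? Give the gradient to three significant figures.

Total head at well G: h = 75.03 m (water level in the standpipe).
Total head at well F: h = 75.48 m.
Δh = h(well G) − h(well F) = 75.03 − 75.48 = -0.45 m.
Vertical separation Δz = 53.94 − 4.16 = 49.78 m.
|i_v| = |Δh| / Δz = 0.45 / 49.78 = 0.00904.
Head is higher in the deep piezometer, so vertical flow is upward (discharge condition).

|i_v| ≈ 0.00904; vertical flow is upward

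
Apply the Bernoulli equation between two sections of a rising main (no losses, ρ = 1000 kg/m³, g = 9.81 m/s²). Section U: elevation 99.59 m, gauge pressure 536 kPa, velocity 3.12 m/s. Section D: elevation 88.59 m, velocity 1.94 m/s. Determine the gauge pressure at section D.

P₂ ≈ 647 kPa

Pressure head at U: ψ₁ = P₁/(ρg) = 536×1000 / (1000 × 9.81) = 54.64 m.
Velocity heads: v₁²/2g = 3.12²/19.62 = 0.496 m; v₂²/2g = 1.94²/19.62 = 0.192 m.
Total head H = z₁ + ψ₁ + v₁²/2g = 99.59 + 54.64 + 0.496 = 154.73 m.
ψ₂ = H − z₂ − v₂²/2g = 154.73 − 88.59 − 0.192 = 65.95 m.
P₂ = ρgψ₂ = 1000 × 9.81 × 65.95 ≈ 647 kPa.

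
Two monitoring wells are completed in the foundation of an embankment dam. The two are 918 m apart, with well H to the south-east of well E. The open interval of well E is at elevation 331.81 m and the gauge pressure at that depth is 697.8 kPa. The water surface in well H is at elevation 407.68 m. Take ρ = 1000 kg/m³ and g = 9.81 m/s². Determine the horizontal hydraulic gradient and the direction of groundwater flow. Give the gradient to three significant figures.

Pressure head at well E: ψ = P/(ρg) = 697.8×1000 / (1000 × 9.81) = 71.13 m.
Total head at well E: h = z + ψ = 331.81 + 71.13 = 402.94 m.
Total head at well H: h = 407.68 m (water level in the piezometer is the total head).
Head difference: h(well E) − h(well H) = 402.94 − 407.68 = -4.74 m.
Hydraulic gradient: i = |Δh| / L = 4.74 / 918 = 0.00516.
Flow is from higher to lower head: from well H toward well E, i.e. toward the north-west.

i ≈ 0.00516; groundwater flows toward the north-west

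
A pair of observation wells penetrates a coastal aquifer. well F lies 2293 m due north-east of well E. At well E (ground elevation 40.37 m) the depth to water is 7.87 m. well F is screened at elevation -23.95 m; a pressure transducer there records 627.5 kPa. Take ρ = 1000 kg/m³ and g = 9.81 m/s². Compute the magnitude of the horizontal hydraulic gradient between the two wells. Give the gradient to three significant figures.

Total head at well E: h = 40.37 − 7.87 = 32.50 m.
Pressure head at well F: ψ = P/(ρg) = 627.5×1000 / (1000 × 9.81) = 63.97 m.
Total head at well F: h = z + ψ = -23.95 + 63.97 = 40.02 m.
Head difference: h(well E) − h(well F) = 32.50 − 40.02 = -7.52 m.
Hydraulic gradient: i = |Δh| / L = 7.52 / 2293 = 0.00328.

i ≈ 0.00328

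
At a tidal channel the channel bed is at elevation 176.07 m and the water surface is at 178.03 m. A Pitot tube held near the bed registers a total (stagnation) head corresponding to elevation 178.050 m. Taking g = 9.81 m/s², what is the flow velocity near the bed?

v ≈ 0.626 m/s

Near the bed, under hydrostatic conditions, the piezometric head (z + ψ) equals the free-surface elevation, 178.03 m.
Velocity head = total − piezometric = 178.050 − 178.03 = 0.020 m.
v = √(2g·h_v) = √(2 × 9.81 × 0.020) = 0.626 m/s.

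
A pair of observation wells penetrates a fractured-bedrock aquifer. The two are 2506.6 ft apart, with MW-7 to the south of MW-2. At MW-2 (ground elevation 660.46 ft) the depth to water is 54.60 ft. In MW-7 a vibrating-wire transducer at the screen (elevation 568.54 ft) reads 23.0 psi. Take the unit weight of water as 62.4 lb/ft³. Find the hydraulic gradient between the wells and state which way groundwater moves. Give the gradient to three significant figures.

i ≈ 0.00629; groundwater flows toward the north

Total head at MW-2: h = 660.46 − 54.60 = 605.86 ft.
Pressure head at MW-7: ψ = 144·P/γ = 144 × 23.0 / 62.4 = 53.08 ft.
Total head at MW-7: h = z + ψ = 568.54 + 53.08 = 621.62 ft.
Head difference: h(MW-2) − h(MW-7) = 605.86 − 621.62 = -15.76 ft.
Hydraulic gradient: i = |Δh| / L = 15.76 / 2506.6 = 0.00629.
Flow is from higher to lower head: from MW-7 toward MW-2, i.e. toward the north.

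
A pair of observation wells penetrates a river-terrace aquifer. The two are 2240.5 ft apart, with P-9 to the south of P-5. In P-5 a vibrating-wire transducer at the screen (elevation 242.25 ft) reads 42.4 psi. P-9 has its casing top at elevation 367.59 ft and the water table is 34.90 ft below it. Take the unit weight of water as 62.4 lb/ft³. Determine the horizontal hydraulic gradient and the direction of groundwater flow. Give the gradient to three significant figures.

Pressure head at P-5: ψ = 144·P/γ = 144 × 42.4 / 62.4 = 97.85 ft.
Total head at P-5: h = z + ψ = 242.25 + 97.85 = 340.10 ft.
Total head at P-9: h = 367.59 − 34.90 = 332.69 ft.
Head difference: h(P-5) − h(P-9) = 340.10 − 332.69 = 7.41 ft.
Hydraulic gradient: i = |Δh| / L = 7.41 / 2240.5 = 0.00331.
Flow is from higher to lower head: from P-5 toward P-9, i.e. toward the south.

i ≈ 0.00331; groundwater flows toward the south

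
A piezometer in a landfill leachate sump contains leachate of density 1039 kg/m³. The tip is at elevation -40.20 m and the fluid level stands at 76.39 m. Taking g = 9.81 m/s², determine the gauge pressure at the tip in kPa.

P ≈ 1190 kPa

Pressure head ψ = h − z = 76.39 − (-40.20) = 116.59 m.
P = ρgψ = 1039 × 9.81 × 116.59 = 1188354 Pa ≈ 1190 kPa.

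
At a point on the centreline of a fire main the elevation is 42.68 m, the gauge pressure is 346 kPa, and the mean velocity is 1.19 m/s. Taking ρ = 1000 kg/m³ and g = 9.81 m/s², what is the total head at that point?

h ≈ 78.02 m

Pressure head ψ = P/(ρg) = 346×1000 / (1000 × 9.81) = 35.27 m.
Velocity head = v²/(2g) = 1.19² / (2 × 9.81) = 0.072 m.
h = z + ψ + v²/(2g) = 42.68 + 35.27 + 0.072 = 78.02 m.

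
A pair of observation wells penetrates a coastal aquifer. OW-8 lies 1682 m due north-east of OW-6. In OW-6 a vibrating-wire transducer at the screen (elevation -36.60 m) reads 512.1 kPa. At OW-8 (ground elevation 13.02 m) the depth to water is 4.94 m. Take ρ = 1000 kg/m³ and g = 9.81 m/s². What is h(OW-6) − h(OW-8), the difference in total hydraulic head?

Pressure head at OW-6: ψ = P/(ρg) = 512.1×1000 / (1000 × 9.81) = 52.20 m.
Total head at OW-6: h = z + ψ = -36.60 + 52.20 = 15.60 m.
Total head at OW-8: h = 13.02 − 4.94 = 8.08 m.
Head difference: h(OW-6) − h(OW-8) = 15.60 − 8.08 = 7.52 m.

Δh ≈ 7.52 m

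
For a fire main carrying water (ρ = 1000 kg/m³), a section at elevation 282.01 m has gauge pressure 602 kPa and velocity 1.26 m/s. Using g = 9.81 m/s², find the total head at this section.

h ≈ 343.46 m

Pressure head ψ = P/(ρg) = 602×1000 / (1000 × 9.81) = 61.37 m.
Velocity head = v²/(2g) = 1.26² / (2 × 9.81) = 0.081 m.
h = z + ψ + v²/(2g) = 282.01 + 61.37 + 0.081 = 343.46 m.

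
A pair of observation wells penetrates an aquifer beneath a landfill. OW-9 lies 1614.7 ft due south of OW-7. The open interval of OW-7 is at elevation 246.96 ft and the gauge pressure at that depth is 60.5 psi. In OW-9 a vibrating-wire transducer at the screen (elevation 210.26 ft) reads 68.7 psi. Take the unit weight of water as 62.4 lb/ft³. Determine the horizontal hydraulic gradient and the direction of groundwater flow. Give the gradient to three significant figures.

Pressure head at OW-7: ψ = 144·P/γ = 144 × 60.5 / 62.4 = 139.62 ft.
Total head at OW-7: h = z + ψ = 246.96 + 139.62 = 386.58 ft.
Pressure head at OW-9: ψ = 144·P/γ = 144 × 68.7 / 62.4 = 158.54 ft.
Total head at OW-9: h = z + ψ = 210.26 + 158.54 = 368.80 ft.
Head difference: h(OW-7) − h(OW-9) = 386.58 − 368.80 = 17.78 ft.
Hydraulic gradient: i = |Δh| / L = 17.78 / 1614.7 = 0.0110.
Flow is from higher to lower head: from OW-7 toward OW-9, i.e. toward the south.

i ≈ 0.0110; groundwater flows toward the south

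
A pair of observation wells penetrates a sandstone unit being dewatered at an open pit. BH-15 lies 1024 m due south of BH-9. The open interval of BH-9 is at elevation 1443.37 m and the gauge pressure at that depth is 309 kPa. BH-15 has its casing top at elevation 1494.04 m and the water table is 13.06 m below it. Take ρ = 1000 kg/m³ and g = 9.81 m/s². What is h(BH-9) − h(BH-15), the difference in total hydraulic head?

Δh ≈ -6.11 m

Pressure head at BH-9: ψ = P/(ρg) = 309×1000 / (1000 × 9.81) = 31.50 m.
Total head at BH-9: h = z + ψ = 1443.37 + 31.50 = 1474.87 m.
Total head at BH-15: h = 1494.04 − 13.06 = 1480.98 m.
Head difference: h(BH-9) − h(BH-15) = 1474.87 − 1480.98 = -6.11 m.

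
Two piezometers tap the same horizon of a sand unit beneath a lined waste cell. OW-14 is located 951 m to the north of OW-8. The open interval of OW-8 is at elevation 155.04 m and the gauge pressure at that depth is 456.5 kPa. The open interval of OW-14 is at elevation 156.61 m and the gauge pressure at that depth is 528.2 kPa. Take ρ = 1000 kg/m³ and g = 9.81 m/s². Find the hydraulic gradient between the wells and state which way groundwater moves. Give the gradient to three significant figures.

Pressure head at OW-8: ψ = P/(ρg) = 456.5×1000 / (1000 × 9.81) = 46.53 m.
Total head at OW-8: h = z + ψ = 155.04 + 46.53 = 201.57 m.
Pressure head at OW-14: ψ = P/(ρg) = 528.2×1000 / (1000 × 9.81) = 53.84 m.
Total head at OW-14: h = z + ψ = 156.61 + 53.84 = 210.45 m.
Head difference: h(OW-8) − h(OW-14) = 201.57 − 210.45 = -8.88 m.
Hydraulic gradient: i = |Δh| / L = 8.88 / 951 = 0.00934.
Flow is from higher to lower head: from OW-14 toward OW-8, i.e. toward the south.

i ≈ 0.00934; groundwater flows toward the south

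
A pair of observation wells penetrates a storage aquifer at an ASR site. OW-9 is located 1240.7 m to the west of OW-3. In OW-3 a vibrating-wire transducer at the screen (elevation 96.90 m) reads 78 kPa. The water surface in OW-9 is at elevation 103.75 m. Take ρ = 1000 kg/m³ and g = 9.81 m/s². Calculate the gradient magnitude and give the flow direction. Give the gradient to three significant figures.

i ≈ 0.000887; groundwater flows toward the west

Pressure head at OW-3: ψ = P/(ρg) = 78×1000 / (1000 × 9.81) = 7.95 m.
Total head at OW-3: h = z + ψ = 96.90 + 7.95 = 104.85 m.
Total head at OW-9: h = 103.75 m (water level in the piezometer is the total head).
Head difference: h(OW-3) − h(OW-9) = 104.85 − 103.75 = 1.10 m.
Hydraulic gradient: i = |Δh| / L = 1.10 / 1240.7 = 0.000887.
Flow is from higher to lower head: from OW-3 toward OW-9, i.e. toward the west.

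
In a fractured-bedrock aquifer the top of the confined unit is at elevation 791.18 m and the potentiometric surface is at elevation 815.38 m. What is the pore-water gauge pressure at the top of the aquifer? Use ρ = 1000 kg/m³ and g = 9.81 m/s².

Pressure head at the aquifer top: ψ = h − z = 815.38 − 791.18 = 24.20 m.
P = ρgψ = 1000 × 9.81 × 24.20 = 237402 Pa ≈ 237 kPa.

P ≈ 237 kPa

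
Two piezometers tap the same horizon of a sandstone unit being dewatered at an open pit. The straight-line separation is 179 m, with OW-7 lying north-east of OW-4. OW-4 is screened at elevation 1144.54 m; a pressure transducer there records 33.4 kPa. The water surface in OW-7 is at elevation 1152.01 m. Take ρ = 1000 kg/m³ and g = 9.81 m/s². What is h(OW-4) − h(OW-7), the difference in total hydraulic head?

Δh ≈ -4.07 m

Pressure head at OW-4: ψ = P/(ρg) = 33.4×1000 / (1000 × 9.81) = 3.40 m.
Total head at OW-4: h = z + ψ = 1144.54 + 3.40 = 1147.94 m.
Total head at OW-7: h = 1152.01 m (water level in the piezometer is the total head).
Head difference: h(OW-4) − h(OW-7) = 1147.94 − 1152.01 = -4.07 m.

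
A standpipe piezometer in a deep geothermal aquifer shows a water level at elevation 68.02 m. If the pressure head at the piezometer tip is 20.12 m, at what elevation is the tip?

z ≈ 47.90 m

z = h − ψ = 68.02 − 20.12 = 47.90 m.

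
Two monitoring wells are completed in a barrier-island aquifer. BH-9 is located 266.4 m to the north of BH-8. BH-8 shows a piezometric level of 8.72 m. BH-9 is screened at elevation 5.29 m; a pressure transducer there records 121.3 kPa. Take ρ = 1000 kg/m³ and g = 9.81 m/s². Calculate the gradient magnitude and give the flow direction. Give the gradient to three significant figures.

i ≈ 0.0335; groundwater flows toward the south

Total head at BH-8: h = 8.72 m (water level in the piezometer is the total head).
Pressure head at BH-9: ψ = P/(ρg) = 121.3×1000 / (1000 × 9.81) = 12.36 m.
Total head at BH-9: h = z + ψ = 5.29 + 12.36 = 17.65 m.
Head difference: h(BH-8) − h(BH-9) = 8.72 − 17.65 = -8.93 m.
Hydraulic gradient: i = |Δh| / L = 8.93 / 266.4 = 0.0335.
Flow is from higher to lower head: from BH-9 toward BH-8, i.e. toward the south.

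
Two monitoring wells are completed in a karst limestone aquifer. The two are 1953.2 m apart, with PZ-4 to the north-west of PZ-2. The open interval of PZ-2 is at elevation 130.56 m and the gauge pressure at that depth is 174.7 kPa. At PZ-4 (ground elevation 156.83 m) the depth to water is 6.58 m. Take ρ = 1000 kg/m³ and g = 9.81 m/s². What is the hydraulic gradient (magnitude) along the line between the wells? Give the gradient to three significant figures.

i ≈ 0.000963

Pressure head at PZ-2: ψ = P/(ρg) = 174.7×1000 / (1000 × 9.81) = 17.81 m.
Total head at PZ-2: h = z + ψ = 130.56 + 17.81 = 148.37 m.
Total head at PZ-4: h = 156.83 − 6.58 = 150.25 m.
Head difference: h(PZ-2) − h(PZ-4) = 148.37 − 150.25 = -1.88 m.
Hydraulic gradient: i = |Δh| / L = 1.88 / 1953.2 = 0.000963.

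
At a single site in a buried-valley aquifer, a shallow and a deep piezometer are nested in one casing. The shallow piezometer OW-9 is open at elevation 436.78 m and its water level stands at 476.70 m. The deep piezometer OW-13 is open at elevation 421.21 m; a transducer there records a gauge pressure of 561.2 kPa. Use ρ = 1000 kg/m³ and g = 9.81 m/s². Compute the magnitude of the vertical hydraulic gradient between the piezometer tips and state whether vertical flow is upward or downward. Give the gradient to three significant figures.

Total head at OW-9: h = 476.70 m (water level in the standpipe).
Pressure head at OW-13: ψ = P/(ρg) = 561.2×1000 / (1000 × 9.81) = 57.21 m.
Total head at OW-13: h = z + ψ = 421.21 + 57.21 = 478.42 m.
Δh = h(OW-9) − h(OW-13) = 476.70 − 478.42 = -1.72 m.
Vertical separation Δz = 436.78 − 421.21 = 15.57 m.
|i_v| = |Δh| / Δz = 1.72 / 15.57 = 0.110.
Head is higher in the deep piezometer, so vertical flow is upward (discharge condition).

|i_v| ≈ 0.110; vertical flow is upward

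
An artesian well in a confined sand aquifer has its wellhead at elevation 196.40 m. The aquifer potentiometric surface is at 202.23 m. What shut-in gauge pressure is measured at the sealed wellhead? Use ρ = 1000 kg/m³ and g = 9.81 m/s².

P ≈ 57.2 kPa

Head above the cap: Δh = 202.23 − 196.40 = 5.83 m.
P = ρgΔh = 1000 × 9.81 × 5.83 = 57192 Pa ≈ 57.2 kPa.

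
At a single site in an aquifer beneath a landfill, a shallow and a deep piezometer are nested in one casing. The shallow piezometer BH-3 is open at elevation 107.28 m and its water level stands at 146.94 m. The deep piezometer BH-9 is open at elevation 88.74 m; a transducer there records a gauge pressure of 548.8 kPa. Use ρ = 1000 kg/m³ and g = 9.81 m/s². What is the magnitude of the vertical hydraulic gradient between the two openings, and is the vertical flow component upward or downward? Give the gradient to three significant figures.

Total head at BH-3: h = 146.94 m (water level in the standpipe).
Pressure head at BH-9: ψ = P/(ρg) = 548.8×1000 / (1000 × 9.81) = 55.94 m.
Total head at BH-9: h = z + ψ = 88.74 + 55.94 = 144.68 m.
Δh = h(BH-3) − h(BH-9) = 146.94 − 144.68 = 2.26 m.
Vertical separation Δz = 107.28 − 88.74 = 18.54 m.
|i_v| = |Δh| / Δz = 2.26 / 18.54 = 0.122.
Head is higher in the shallow piezometer, so vertical flow is downward (recharge condition).

|i_v| ≈ 0.122; vertical flow is downward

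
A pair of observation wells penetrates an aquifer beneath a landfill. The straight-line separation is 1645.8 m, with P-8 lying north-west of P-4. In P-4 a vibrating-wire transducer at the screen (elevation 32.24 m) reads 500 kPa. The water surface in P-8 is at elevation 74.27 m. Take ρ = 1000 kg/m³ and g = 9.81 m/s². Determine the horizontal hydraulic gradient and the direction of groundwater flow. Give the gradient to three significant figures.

i ≈ 0.00543; groundwater flows toward the north-west

Pressure head at P-4: ψ = P/(ρg) = 500×1000 / (1000 × 9.81) = 50.97 m.
Total head at P-4: h = z + ψ = 32.24 + 50.97 = 83.21 m.
Total head at P-8: h = 74.27 m (water level in the piezometer is the total head).
Head difference: h(P-4) − h(P-8) = 83.21 − 74.27 = 8.94 m.
Hydraulic gradient: i = |Δh| / L = 8.94 / 1645.8 = 0.00543.
Flow is from higher to lower head: from P-4 toward P-8, i.e. toward the north-west.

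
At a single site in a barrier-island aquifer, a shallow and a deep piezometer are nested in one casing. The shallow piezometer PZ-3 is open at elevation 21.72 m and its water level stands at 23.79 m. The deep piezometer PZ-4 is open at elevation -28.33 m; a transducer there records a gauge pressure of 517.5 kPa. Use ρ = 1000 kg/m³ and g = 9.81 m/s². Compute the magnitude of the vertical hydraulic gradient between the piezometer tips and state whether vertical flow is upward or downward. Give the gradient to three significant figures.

Total head at PZ-3: h = 23.79 m (water level in the standpipe).
Pressure head at PZ-4: ψ = P/(ρg) = 517.5×1000 / (1000 × 9.81) = 52.75 m.
Total head at PZ-4: h = z + ψ = -28.33 + 52.75 = 24.42 m.
Δh = h(PZ-3) − h(PZ-4) = 23.79 − 24.42 = -0.63 m.
Vertical separation Δz = 21.72 − (-28.33) = 50.05 m.
|i_v| = |Δh| / Δz = 0.63 / 50.05 = 0.0126.
Head is higher in the deep piezometer, so vertical flow is upward (discharge condition).

|i_v| ≈ 0.0126; vertical flow is upward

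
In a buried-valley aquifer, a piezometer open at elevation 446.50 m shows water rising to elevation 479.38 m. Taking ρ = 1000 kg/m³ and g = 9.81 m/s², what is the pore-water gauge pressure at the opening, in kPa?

P ≈ 323 kPa

Pressure head ψ = h − z = 479.38 − 446.50 = 32.88 m.
P = ρgψ = 1000 × 9.81 × 32.88 = 322553 Pa ≈ 323 kPa.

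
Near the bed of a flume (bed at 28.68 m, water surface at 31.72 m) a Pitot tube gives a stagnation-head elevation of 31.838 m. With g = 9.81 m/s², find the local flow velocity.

v ≈ 1.52 m/s

Near the bed, under hydrostatic conditions, the piezometric head (z + ψ) equals the free-surface elevation, 31.72 m.
Velocity head = total − piezometric = 31.838 − 31.72 = 0.118 m.
v = √(2g·h_v) = √(2 × 9.81 × 0.118) = 1.52 m/s.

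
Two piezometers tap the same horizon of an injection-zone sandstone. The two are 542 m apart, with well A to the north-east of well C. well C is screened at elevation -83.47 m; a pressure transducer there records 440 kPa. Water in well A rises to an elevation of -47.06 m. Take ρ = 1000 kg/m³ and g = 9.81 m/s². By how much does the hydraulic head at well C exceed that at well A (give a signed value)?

Δh ≈ 8.44 m

Pressure head at well C: ψ = P/(ρg) = 440×1000 / (1000 × 9.81) = 44.85 m.
Total head at well C: h = z + ψ = -83.47 + 44.85 = -38.62 m.
Total head at well A: h = -47.06 m (water level in the piezometer is the total head).
Head difference: h(well C) − h(well A) = -38.62 − (-47.06) = 8.44 m.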